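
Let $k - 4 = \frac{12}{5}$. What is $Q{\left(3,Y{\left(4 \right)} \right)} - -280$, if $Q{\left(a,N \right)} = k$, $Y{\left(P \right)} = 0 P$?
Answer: $\frac{1432}{5} \approx 286.4$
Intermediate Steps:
$Y{\left(P \right)} = 0$
$k = \frac{32}{5}$ ($k = 4 + \frac{12}{5} = \frac{32}{5} \approx 6.4$)
$Q{\left(a,N \right)} = \frac{32}{5}$
$Q{\left(3,Y{\left(4 \right)} \right)} - -280 = \frac{32}{5} - -280 = \frac{32}{5} + 280 = \frac{1432}{5}$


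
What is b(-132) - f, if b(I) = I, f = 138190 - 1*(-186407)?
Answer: -324729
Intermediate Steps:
f = 324597 (f = 138190 + 186407 = 324597)
b(-132) - f = -132 - 1*324597 = -132 - 324597 = -324729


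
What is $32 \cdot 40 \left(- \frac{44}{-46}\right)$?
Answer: $\frac{28160}{23} \approx 1224.3$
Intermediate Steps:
$32 \cdot 40 \left(- \frac{44}{-46}\right) = 1280 \left(\left(-44\right) \left(- \frac{1}{46}\right)\right) = 1280 \cdot \frac{22}{23} = \frac{28160}{23}$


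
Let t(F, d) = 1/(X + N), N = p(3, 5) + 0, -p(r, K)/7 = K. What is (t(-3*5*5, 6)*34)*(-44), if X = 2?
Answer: 136/3 ≈ 45.333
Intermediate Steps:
p(r, K) = -7*K
N = -35 (N = -7*5 + 0 = -35 + 0 = -35)
t(F, d) = -1/33 (t(F, d) = 1/(2 - 35) = 1/(-33) = -1/33)
(t(-3*5*5, 6)*34)*(-44) = -1/33*34*(-44) = -34/33*(-44) = 136/3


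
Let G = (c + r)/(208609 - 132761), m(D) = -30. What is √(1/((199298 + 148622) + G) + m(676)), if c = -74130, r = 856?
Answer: I*√5222829716102626623138/13194481443 ≈ 5.4772*I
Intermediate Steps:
G = -36637/37924 (G = (-74130 + 856)/(208609 - 132761) = -73274/75848 = -73274*1/75848 = -36637/37924 ≈ -0.96606)
√(1/((199298 + 148622) + G) + m(676)) = √(1/((199298 + 148622) - 36637/37924) - 30) = √(1/(347920 - 36637/37924) - 30) = √(1/(13194481443/37924) - 30) = √(37924/13194481443 - 30) = √(-395834405366/13194481443) = I*√5222829716102626623138/13194481443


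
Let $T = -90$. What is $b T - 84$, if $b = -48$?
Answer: $4236$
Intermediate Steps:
$b T - 84 = \left(-48\right) \left(-90\right) - 84 = 4320 - 84 = 4236$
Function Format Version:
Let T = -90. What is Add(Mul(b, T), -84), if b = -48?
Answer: 4236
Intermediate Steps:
Add(Mul(b, T), -84) = Add(Mul(-48, -90), -84) = Add(4320, -84) = 4236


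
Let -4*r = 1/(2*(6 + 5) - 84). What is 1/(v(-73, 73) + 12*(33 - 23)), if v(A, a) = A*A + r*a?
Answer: 248/1351425 ≈ 0.00018351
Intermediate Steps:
r = 1/248 (r = -1/(4*(2*(6 + 5) - 84)) = -1/(4*(2*11 - 84)) = -1/(4*(22 - 84)) = -1/4/(-62) = -1/4*(-1/62) = 1/248 ≈ 0.0040323)
v(A, a) = A**2 + a/248 (v(A, a) = A*A + a/248 = A**2 + a/248)
1/(v(-73, 73) + 12*(33 - 23)) = 1/(((-73)**2 + (1/248)*73) + 12*(33 - 23)) = 1/((5329 + 73/248) + 12*10) = 1/(1321665/248 + 120) = 1/(1351425/248) = 248/1351425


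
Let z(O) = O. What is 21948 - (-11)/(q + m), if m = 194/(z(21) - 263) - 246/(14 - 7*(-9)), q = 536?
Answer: 9889931753/450607 ≈ 21948.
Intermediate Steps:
m = -3385/847 (m = 194/(21 - 263) - 246/(14 - 7*(-9)) = 194/(-242) - 246/(14 + 63) = 194*(-1/242) - 246/77 = -97/121 - 246*1/77 = -97/121 - 246/77 = -3385/847 ≈ -3.9965)
21948 - (-11)/(q + m) = 21948 - (-11)/(536 - 3385/847) = 21948 - (-11)/450607/847 = 21948 - 847*(-11)/450607 = 21948 - 1*(-9317/450607) = 21948 + 9317/450607 = 9889931753/450607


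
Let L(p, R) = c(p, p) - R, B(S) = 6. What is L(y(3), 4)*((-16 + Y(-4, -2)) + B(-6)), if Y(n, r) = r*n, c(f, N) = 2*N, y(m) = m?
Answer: -4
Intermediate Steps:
Y(n, r) = n*r
L(p, R) = -R + 2*p (L(p, R) = 2*p - R = -R + 2*p)
L(y(3), 4)*((-16 + Y(-4, -2)) + B(-6)) = (-1*4 + 2*3)*((-16 - 4*(-2)) + 6) = (-4 + 6)*((-16 + 8) + 6) = 2*(-8 + 6) = 2*(-2) = -4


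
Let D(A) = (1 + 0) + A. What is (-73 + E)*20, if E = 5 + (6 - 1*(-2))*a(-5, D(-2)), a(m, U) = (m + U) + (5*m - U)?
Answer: -6160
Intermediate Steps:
D(A) = 1 + A
a(m, U) = 6*m (a(m, U) = (U + m) + (-U + 5*m) = 6*m)
E = -235 (E = 5 + (6 - 1*(-2))*(6*(-5)) = 5 + (6 + 2)*(-30) = 5 + 8*(-30) = 5 - 240 = -235)
(-73 + E)*20 = (-73 - 235)*20 = -308*20 = -6160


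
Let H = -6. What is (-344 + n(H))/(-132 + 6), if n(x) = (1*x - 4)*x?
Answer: 142/63 ≈ 2.2540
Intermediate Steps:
n(x) = x*(-4 + x) (n(x) = (x - 4)*x = (-4 + x)*x = x*(-4 + x))
(-344 + n(H))/(-132 + 6) = (-344 - 6*(-4 - 6))/(-132 + 6) = (-344 - 6*(-10))/(-126) = (-344 + 60)*(-1/126) = -284*(-1/126) = 142/63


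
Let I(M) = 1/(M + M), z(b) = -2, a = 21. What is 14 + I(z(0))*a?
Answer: 35/4 ≈ 8.7500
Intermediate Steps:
I(M) = 1/(2*M)
14 + I(z(0))*a = 14 + ((½)/(-2))*21 = 14 + ((½)*(-½))*21 = 14 - ¼*21 = 14 - 21/4 = 35/4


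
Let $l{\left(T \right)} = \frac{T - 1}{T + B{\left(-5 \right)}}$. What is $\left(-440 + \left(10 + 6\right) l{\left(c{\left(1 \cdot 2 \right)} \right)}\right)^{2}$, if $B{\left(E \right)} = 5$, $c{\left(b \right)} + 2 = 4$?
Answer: $\frac{9388096}{49} \approx 1.9159 \cdot 10^{5}$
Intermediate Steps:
$c{\left(b \right)} = 2$ ($c{\left(b \right)} = -2 + 4 = 2$)
$l{\left(T \right)} = \frac{-1 + T}{5 + T}$ ($l{\left(T \right)} = \frac{T - 1}{T + 5} = \frac{-1 + T}{5 + T}$)
$\left(-440 + \left(10 + 6\right) l{\left(c{\left(1 \cdot 2 \right)} \right)}\right)^{2} = \left(-440 + \left(10 + 6\right) \frac{-1 + 2}{5 + 2}\right)^{2} = \left(-440 + 16 \cdot \frac{1}{7} \cdot 1\right)^{2} = \left(-440 + 16 \cdot \frac{1}{7}\right)^{2} = \left(-440 + \frac{16}{7}\right)^{2} = \left(- \frac{3064}{7}\right)^{2} = \frac{9388096}{49}$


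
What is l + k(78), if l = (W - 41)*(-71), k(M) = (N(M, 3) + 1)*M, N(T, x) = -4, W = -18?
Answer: 3955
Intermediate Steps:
k(M) = -3*M (k(M) = (-4 + 1)*M = -3*M)
l = 4189 (l = (-18 - 41)*(-71) = -59*(-71) = 4189)
l + k(78) = 4189 - 3*78 = 4189 - 234 = 3955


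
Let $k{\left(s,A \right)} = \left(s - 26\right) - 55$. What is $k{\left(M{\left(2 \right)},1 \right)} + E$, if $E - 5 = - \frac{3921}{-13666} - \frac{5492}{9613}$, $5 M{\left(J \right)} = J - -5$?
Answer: $- \frac{49188284729}{656856290} \approx -74.884$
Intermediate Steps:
$M{\left(J \right)} = 1 + \frac{J}{5}$ ($M{\left(J \right)} = \frac{J - -5}{5} = \frac{J + 5}{5} = \frac{5 + J}{5} = 1 + \frac{J}{5}$)
$k{\left(s,A \right)} = -81 + s$ ($k{\left(s,A \right)} = \left(-26 + s\right) - 55 = -81 + s$)
$E = \frac{619495191}{131371258}$ ($E = 5 - \left(- \frac{3921}{13666} + \frac{5492}{9613}\right) = 5 - \frac{37361099}{131371258} = \frac{619495191}{131371258} \approx 4.7156$)
$k{\left(M{\left(2 \right)},1 \right)} + E = \left(-81 + \left(1 + \frac{1}{5} \cdot 2\right)\right) + \frac{619495191}{131371258} = \left(-81 + \left(1 + \frac{2}{5}\right)\right) + \frac{619495191}{131371258} = \left(-81 + \frac{7}{5}\right) + \frac{619495191}{131371258} = - \frac{398}{5} + \frac{619495191}{131371258} = - \frac{49188284729}{656856290}$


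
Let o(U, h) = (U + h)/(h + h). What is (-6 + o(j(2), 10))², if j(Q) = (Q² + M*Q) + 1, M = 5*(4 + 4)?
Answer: 25/16 ≈ 1.5625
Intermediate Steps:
M = 40 (M = 5*8 = 40)
j(Q) = 1 + Q² + 40*Q (j(Q) = (Q² + 40*Q) + 1 = 1 + Q² + 40*Q)
o(U, h) = (U + h)/(2*h) (o(U, h) = (U + h)/((2*h)) = (U + h)*(1/(2*h)) = (U + h)/(2*h))
(-6 + o(j(2), 10))² = (-6 + (½)*((1 + 2² + 40*2) + 10)/10)² = (-6 + (½)*(⅒)*((1 + 4 + 80) + 10))² = (-6 + (½)*(⅒)*(85 + 10))² = (-6 + (½)*(⅒)*95)² = (-6 + 19/4)² = (-5/4)² = 25/16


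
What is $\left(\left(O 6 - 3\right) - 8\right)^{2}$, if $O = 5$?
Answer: $361$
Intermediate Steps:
$\left(\left(O 6 - 3\right) - 8\right)^{2} = \left(\left(5 \cdot 6 - 3\right) - 8\right)^{2} = \left(\left(30 - 3\right) - 8\right)^{2} = \left(27 - 8\right)^{2} = 19^{2} = 361$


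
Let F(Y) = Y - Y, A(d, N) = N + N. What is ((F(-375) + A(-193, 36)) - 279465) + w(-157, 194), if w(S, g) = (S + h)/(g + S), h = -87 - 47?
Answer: -10337832/37 ≈ -2.7940e+5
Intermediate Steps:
h = -134
A(d, N) = 2*N
F(Y) = 0
w(S, g) = (-134 + S)/(S + g) (w(S, g) = (S - 134)/(g + S) = (-134 + S)/(S + g))
((F(-375) + A(-193, 36)) - 279465) + w(-157, 194) = ((0 + 2*36) - 279465) + (-134 - 157)/(-157 + 194) = ((0 + 72) - 279465) - 291/37 = (72 - 279465) + (1/37)*(-291) = -279393 - 291/37 = -10337832/37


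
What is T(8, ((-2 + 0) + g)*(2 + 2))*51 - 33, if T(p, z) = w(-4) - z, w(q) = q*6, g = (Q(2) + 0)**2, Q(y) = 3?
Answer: -2685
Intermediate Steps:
g = 9 (g = (3 + 0)**2 = 3**2 = 9)
w(q) = 6*q
T(p, z) = -24 - z (T(p, z) = 6*(-4) - z = -24 - z)
T(8, ((-2 + 0) + g)*(2 + 2))*51 - 33 = (-24 - ((-2 + 0) + 9)*(2 + 2))*51 - 33 = (-24 - (-2 + 9)*4)*51 - 33 = (-24 - 7*4)*51 - 33 = (-24 - 1*28)*51 - 33 = (-24 - 28)*51 - 33 = -52*51 - 33 = -2652 - 33 = -2685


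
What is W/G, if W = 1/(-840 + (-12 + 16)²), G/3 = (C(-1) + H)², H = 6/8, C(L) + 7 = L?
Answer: -2/259869 ≈ -7.6962e-6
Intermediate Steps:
C(L) = -7 + L
H = ¾ (H = 6*(⅛) = ¾ ≈ 0.75000)
G = 2523/16 (G = 3*((-7 - 1) + ¾)² = 3*(-8 + ¾)² = 3*(-29/4)² = 3*(841/16) = 2523/16 ≈ 157.69)
W = -1/824 (W = 1/(-840 + 4²) = 1/(-840 + 16) = 1/(-824) = -1/824 ≈ -0.0012136)
W/G = -1/(824*2523/16) = -1/824*16/2523 = -2/259869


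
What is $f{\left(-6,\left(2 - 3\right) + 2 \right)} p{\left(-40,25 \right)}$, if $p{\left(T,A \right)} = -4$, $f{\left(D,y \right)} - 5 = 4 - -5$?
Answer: $-56$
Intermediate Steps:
$f{\left(D,y \right)} = 14$ ($f{\left(D,y \right)} = 5 + \left(4 - -5\right) = 5 + \left(4 + 5\right) = 5 + 9 = 14$)
$f{\left(-6,\left(2 - 3\right) + 2 \right)} p{\left(-40,25 \right)} = 14 \left(-4\right) = -56$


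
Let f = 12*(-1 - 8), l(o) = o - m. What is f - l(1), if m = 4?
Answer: -105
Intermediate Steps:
l(o) = -4 + o (l(o) = o - 1*4 = o - 4 = -4 + o)
f = -108 (f = 12*(-9) = -108)
f - l(1) = -108 - (-4 + 1) = -108 - 1*(-3) = -108 + 3 = -105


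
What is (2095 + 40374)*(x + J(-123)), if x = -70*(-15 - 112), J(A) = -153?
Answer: 371051653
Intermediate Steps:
x = 8890 (x = -70*(-127) = 8890)
(2095 + 40374)*(x + J(-123)) = (2095 + 40374)*(8890 - 153) = 42469*8737 = 371051653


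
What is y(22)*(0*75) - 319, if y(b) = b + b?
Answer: -319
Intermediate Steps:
y(b) = 2*b
y(22)*(0*75) - 319 = (2*22)*(0*75) - 319 = 44*0 - 319 = 0 - 319 = -319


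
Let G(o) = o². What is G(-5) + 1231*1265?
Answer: 1557240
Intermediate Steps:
G(-5) + 1231*1265 = (-5)² + 1231*1265 = 25 + 1557215 = 1557240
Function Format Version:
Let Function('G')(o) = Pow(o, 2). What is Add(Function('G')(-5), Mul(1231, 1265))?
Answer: 1557240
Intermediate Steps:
Add(Function('G')(-5), Mul(1231, 1265)) = Add(Pow(-5, 2), Mul(1231, 1265)) = Add(25, 1557215) = 1557240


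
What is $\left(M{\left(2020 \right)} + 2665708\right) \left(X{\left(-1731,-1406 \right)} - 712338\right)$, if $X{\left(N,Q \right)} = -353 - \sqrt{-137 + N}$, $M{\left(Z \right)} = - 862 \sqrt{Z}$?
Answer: $- 4 \left(666427 - 431 \sqrt{505}\right) \left(712691 + 2 i \sqrt{467}\right) \approx -1.8722 \cdot 10^{12} - 1.1354 \cdot 10^{8} i$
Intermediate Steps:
$\left(M{\left(2020 \right)} + 2665708\right) \left(X{\left(-1731,-1406 \right)} - 712338\right) = \left(- 862 \sqrt{2020} + 2665708\right) \left(\left(-353 - \sqrt{-137 - 1731}\right) - 712338\right) = \left(- 862 \cdot 2 \sqrt{505} + 2665708\right) \left(\left(-353 - \sqrt{-1868}\right) - 712338\right) = \left(- 1724 \sqrt{505} + 2665708\right) \left(\left(-353 - 2 i \sqrt{467}\right) - 712338\right) = \left(2665708 - 1724 \sqrt{505}\right) \left(\left(-353 - 2 i \sqrt{467}\right) - 712338\right) = \left(2665708 - 1724 \sqrt{505}\right) \left(-712691 - 2 i \sqrt{467}\right) = \left(-712691 - 2 i \sqrt{467}\right) \left(2665708 - 1724 \sqrt{505}\right)$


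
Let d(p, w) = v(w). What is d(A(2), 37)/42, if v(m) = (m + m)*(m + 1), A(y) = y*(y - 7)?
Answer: 1406/21 ≈ 66.952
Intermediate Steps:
A(y) = y*(-7 + y)
v(m) = 2*m*(1 + m) (v(m) = (2*m)*(1 + m) = 2*m*(1 + m))
d(p, w) = 2*w*(1 + w)
d(A(2), 37)/42 = (2*37*(1 + 37))/42 = (2*37*38)*(1/42) = 2812*(1/42) = 1406/21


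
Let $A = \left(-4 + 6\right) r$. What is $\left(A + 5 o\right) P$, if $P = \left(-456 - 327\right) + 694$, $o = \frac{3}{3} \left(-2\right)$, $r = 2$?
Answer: $534$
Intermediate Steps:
$o = -2$ ($o = 3 \cdot \frac{1}{3} \left(-2\right) = 1 \left(-2\right) = -2$)
$P = -89$ ($P = -783 + 694 = -89$)
$A = 4$ ($A = \left(-4 + 6\right) 2 = 2 \cdot 2 = 4$)
$\left(A + 5 o\right) P = \left(4 + 5 \left(-2\right)\right) \left(-89\right) = \left(4 - 10\right) \left(-89\right) = \left(-6\right) \left(-89\right) = 534$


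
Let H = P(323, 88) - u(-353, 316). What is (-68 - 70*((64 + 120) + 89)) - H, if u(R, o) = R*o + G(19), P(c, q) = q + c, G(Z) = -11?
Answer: -131148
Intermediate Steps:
P(c, q) = c + q
u(R, o) = -11 + R*o (u(R, o) = R*o - 11 = -11 + R*o)
H = 111970 (H = (323 + 88) - (-11 - 353*316) = 411 - (-11 - 111548) = 411 - 1*(-111559) = 411 + 111559 = 111970)
(-68 - 70*((64 + 120) + 89)) - H = (-68 - 70*((64 + 120) + 89)) - 1*111970 = (-68 - 70*(184 + 89)) - 111970 = (-68 - 70*273) - 111970 = (-68 - 19110) - 111970 = -19178 - 111970 = -131148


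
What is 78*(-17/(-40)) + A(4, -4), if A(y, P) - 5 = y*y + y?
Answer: 1163/20 ≈ 58.150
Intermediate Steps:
A(y, P) = 5 + y + y² (A(y, P) = 5 + (y*y + y) = 5 + (y² + y) = 5 + (y + y²) = 5 + y + y²)
78*(-17/(-40)) + A(4, -4) = 78*(-17/(-40)) + (5 + 4 + 4²) = 78*(-17*(-1/40)) + (5 + 4 + 16) = 78*(17/40) + 25 = 663/20 + 25 = 1163/20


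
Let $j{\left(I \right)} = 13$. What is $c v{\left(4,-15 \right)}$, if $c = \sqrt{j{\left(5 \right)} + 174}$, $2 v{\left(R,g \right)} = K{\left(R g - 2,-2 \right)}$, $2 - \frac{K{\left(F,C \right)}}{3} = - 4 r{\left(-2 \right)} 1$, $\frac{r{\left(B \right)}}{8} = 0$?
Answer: $3 \sqrt{187} \approx 41.024$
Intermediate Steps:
$r{\left(B \right)} = 0$ ($r{\left(B \right)} = 8 \cdot 0 = 0$)
$K{\left(F,C \right)} = 6$ ($K{\left(F,C \right)} = 6 - 3 \left(-4\right) 0 \cdot 1 = 6 - 3 \cdot 0 \cdot 1 = 6 - 0 = 6 + 0 = 6$)
$v{\left(R,g \right)} = 3$ ($v{\left(R,g \right)} = \frac{1}{2} \cdot 6 = 3$)
$c = \sqrt{187}$ ($c = \sqrt{13 + 174} = \sqrt{187} \approx 13.675$)
$c v{\left(4,-15 \right)} = \sqrt{187} \cdot 3 = 3 \sqrt{187}$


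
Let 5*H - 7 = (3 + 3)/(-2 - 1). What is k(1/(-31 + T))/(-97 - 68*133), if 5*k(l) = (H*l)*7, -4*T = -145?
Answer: -4/137115 ≈ -2.9173e-5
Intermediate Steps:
T = 145/4 (T = -1/4*(-145) = 145/4 ≈ 36.250)
H = 1 (H = 7/5 + ((3 + 3)/(-2 - 1))/5 = 7/5 + (6/(-3))/5 = 7/5 + (6*(-1/3))/5 = 7/5 + (1/5)*(-2) = 7/5 - 2/5 = 1)
k(l) = 7*l/5 (k(l) = ((1*l)*7)/5 = (l*7)/5 = (7*l)/5 = 7*l/5)
k(1/(-31 + T))/(-97 - 68*133) = (7/(5*(-31 + 145/4)))/(-97 - 68*133) = (7/(5*(21/4)))/(-97 - 9044) = ((7/5)*(4/21))/(-9141) = (4/15)*(-1/9141) = -4/137115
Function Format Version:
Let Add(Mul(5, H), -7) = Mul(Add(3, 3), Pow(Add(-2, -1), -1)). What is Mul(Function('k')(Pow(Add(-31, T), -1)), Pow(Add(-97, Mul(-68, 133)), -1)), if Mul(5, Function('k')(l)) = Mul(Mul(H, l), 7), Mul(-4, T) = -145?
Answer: Rational(-4, 137115) ≈ -2.9173e-5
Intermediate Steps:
T = Rational(145, 4) (T = Mul(Rational(-1, 4), -145) = Rational(145, 4) ≈ 36.250)
H = 1 (H = Add(Rational(7, 5), Mul(Rational(1, 5), Mul(Add(3, 3), Pow(Add(-2, -1), -1)))) = Add(Rational(7, 5), Mul(Rational(1, 5), Mul(6, Pow(-3, -1)))) = Add(Rational(7, 5), Mul(Rational(1, 5), Mul(6, Rational(-1, 3)))) = Add(Rational(7, 5), Mul(Rational(1, 5), -2)) = Add(Rational(7, 5), Rational(-2, 5)) = 1)
Function('k')(l) = Mul(Rational(7, 5), l) (Function('k')(l) = Mul(Rational(1, 5), Mul(Mul(1, l), 7)) = Mul(Rational(1, 5), Mul(l, 7)) = Mul(Rational(1, 5), Mul(7, l)) = Mul(Rational(7, 5), l))
Mul(Function('k')(Pow(Add(-31, T), -1)), Pow(Add(-97, Mul(-68, 133)), -1)) = Mul(Mul(Rational(7, 5), Pow(Add(-31, Rational(145, 4)), -1)), Pow(Add(-97, Mul(-68, 133)), -1)) = Mul(Mul(Rational(7, 5), Pow(Rational(21, 4), -1)), Pow(Add(-97, -9044), -1)) = Mul(Mul(Rational(7, 5), Rational(4, 21)), Pow(-9141, -1)) = Mul(Rational(4, 15), Rational(-1, 9141)) = Rational(-4, 137115)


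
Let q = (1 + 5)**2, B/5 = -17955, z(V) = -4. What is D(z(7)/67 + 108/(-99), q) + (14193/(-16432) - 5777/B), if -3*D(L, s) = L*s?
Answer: 14142353725393/1087209723600 ≈ 13.008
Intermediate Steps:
B = -89775 (B = 5*(-17955) = -89775)
q = 36 (q = 6**2 = 36)
D(L, s) = -L*s/3
D(z(7)/67 + 108/(-99), q) + (14193/(-16432) - 5777/B) = -1/3*(-4/67 + 108/(-99))*36 + (14193/(-16432) - 5777/(-89775)) = -1/3*(-4*1/67 + 108*(-1/99))*36 + (14193*(-1/16432) - 5777*(-1/89775)) = -1/3*(-4/67 - 12/11)*36 + (-14193/16432 + 5777/89775) = -1/3*(-848/737)*36 - 1179248911/1475182800 = 10176/737 - 1179248911/1475182800 = 14142353725393/1087209723600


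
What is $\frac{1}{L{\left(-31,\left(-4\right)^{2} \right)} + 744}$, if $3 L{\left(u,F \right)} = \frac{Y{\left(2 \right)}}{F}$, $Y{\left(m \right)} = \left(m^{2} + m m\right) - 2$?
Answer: $\frac{8}{5953} \approx 0.0013439$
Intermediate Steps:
$Y{\left(m \right)} = -2 + 2 m^{2}$ ($Y{\left(m \right)} = \left(m^{2} + m^{2}\right) - 2 = 2 m^{2} - 2 = -2 + 2 m^{2}$)
$L{\left(u,F \right)} = \frac{2}{F}$ ($L{\left(u,F \right)} = \frac{\left(-2 + 2 \cdot 2^{2}\right) \frac{1}{F}}{3} = \frac{\left(-2 + 2 \cdot 4\right) \frac{1}{F}}{3} = \frac{\left(-2 + 8\right) \frac{1}{F}}{3} = \frac{6 \frac{1}{F}}{3} = \frac{2}{F}$)
$\frac{1}{L{\left(-31,\left(-4\right)^{2} \right)} + 744} = \frac{1}{\frac{2}{\left(-4\right)^{2}} + 744} = \frac{1}{\frac{2}{16} + 744} = \frac{1}{2 \cdot \frac{1}{16} + 744} = \frac{1}{\frac{1}{8} + 744} = \frac{1}{\frac{5953}{8}} = \frac{8}{5953}$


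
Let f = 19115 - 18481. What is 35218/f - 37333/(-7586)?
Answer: 145416435/2404762 ≈ 60.470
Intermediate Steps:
f = 634
35218/f - 37333/(-7586) = 35218/634 - 37333/(-7586) = 35218*(1/634) - 37333*(-1/7586) = 17609/317 + 37333/7586 = 145416435/2404762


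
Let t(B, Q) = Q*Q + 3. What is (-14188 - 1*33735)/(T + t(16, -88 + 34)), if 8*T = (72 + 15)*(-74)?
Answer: -68/3 ≈ -22.667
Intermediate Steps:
T = -3219/4 (T = ((72 + 15)*(-74))/8 = (87*(-74))/8 = (⅛)*(-6438) = -3219/4 ≈ -804.75)
t(B, Q) = 3 + Q² (t(B, Q) = Q² + 3 = 3 + Q²)
(-14188 - 1*33735)/(T + t(16, -88 + 34)) = (-14188 - 1*33735)/(-3219/4 + (3 + (-88 + 34)²)) = (-14188 - 33735)/(-3219/4 + (3 + (-54)²)) = -47923/(-3219/4 + (3 + 2916)) = -47923/(-3219/4 + 2919) = -47923/8457/4 = -47923*4/8457 = -68/3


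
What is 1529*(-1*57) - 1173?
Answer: -88326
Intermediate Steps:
1529*(-1*57) - 1173 = 1529*(-57) - 1173 = -87153 - 1173 = -88326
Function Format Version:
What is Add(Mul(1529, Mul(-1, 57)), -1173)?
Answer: -88326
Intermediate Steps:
Add(Mul(1529, Mul(-1, 57)), -1173) = Add(Mul(1529, -57), -1173) = Add(-87153, -1173) = -88326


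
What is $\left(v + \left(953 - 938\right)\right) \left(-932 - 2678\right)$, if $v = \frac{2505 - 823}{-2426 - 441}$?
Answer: $- \frac{149176030}{2867} \approx -52032.0$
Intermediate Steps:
$v = - \frac{1682}{2867}$ ($v = \frac{1682}{-2867} = 1682 \left(- \frac{1}{2867}\right) = - \frac{1682}{2867} \approx -0.58668$)
$\left(v + \left(953 - 938\right)\right) \left(-932 - 2678\right) = \left(- \frac{1682}{2867} + \left(953 - 938\right)\right) \left(-932 - 2678\right) = \left(- \frac{1682}{2867} + 15\right) \left(-3610\right) = \frac{41323}{2867} \left(-3610\right) = - \frac{149176030}{2867}$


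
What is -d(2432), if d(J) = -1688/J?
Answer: 211/304 ≈ 0.69408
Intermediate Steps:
-d(2432) = -(-1688)/2432 = -1*(-211/304) = 211/304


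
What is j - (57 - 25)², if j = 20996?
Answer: 19972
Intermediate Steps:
j - (57 - 25)² = 20996 - (57 - 25)² = 20996 - 1*32² = 20996 - 1*1024 = 20996 - 1024 = 19972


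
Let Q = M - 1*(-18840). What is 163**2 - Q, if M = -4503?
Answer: 12232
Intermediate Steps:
Q = 14337 (Q = -4503 - 1*(-18840) = -4503 + 18840 = 14337)
163**2 - Q = 163**2 - 1*14337 = 26569 - 14337 = 12232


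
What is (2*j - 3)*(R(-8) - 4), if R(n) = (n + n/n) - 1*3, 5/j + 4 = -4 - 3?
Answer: 602/11 ≈ 54.727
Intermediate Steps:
j = -5/11 (j = 5/(-4 + (-4 - 3)) = 5/(-4 - 7) = 5/(-11) = 5*(-1/11) = -5/11 ≈ -0.45455)
R(n) = -2 + n (R(n) = (n + 1) - 3 = (1 + n) - 3 = -2 + n)
(2*j - 3)*(R(-8) - 4) = (2*(-5/11) - 3)*((-2 - 8) - 4) = (-10/11 - 3)*(-10 - 4) = -43/11*(-14) = 602/11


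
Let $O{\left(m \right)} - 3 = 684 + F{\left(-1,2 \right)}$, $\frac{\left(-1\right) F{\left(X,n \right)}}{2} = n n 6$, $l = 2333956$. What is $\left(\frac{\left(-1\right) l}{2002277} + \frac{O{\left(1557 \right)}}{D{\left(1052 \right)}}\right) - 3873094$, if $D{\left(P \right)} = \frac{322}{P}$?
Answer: $- \frac{1247883515076456}{322366597} \approx -3.871 \cdot 10^{6}$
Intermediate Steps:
$F{\left(X,n \right)} = - 12 n^{2}$ ($F{\left(X,n \right)} = - 2 n n 6 = - 2 n^{2} \cdot 6 = - 2 \cdot 6 n^{2} = - 12 n^{2}$)
$O{\left(m \right)} = 639$ ($O{\left(m \right)} = 3 + \left(684 - 12 \cdot 2^{2}\right) = 3 + \left(684 - 48\right) = 3 + 636 = 639$)
$\left(\frac{\left(-1\right) l}{2002277} + \frac{O{\left(1557 \right)}}{D{\left(1052 \right)}}\right) - 3873094 = \left(\frac{\left(-1\right) 2333956}{2002277} + \frac{639}{322 \cdot \frac{1}{1052}}\right) - 3873094 = \left(\left(-2333956\right) \frac{1}{2002277} + \frac{639}{322 \cdot \frac{1}{1052}}\right) - 3873094 = \left(- \frac{2333956}{2002277} + \frac{639}{\frac{161}{526}}\right) - 3873094 = \left(- \frac{2333956}{2002277} + 639 \cdot \frac{526}{161}\right) - 3873094 = \left(- \frac{2333956}{2002277} + \frac{336114}{161}\right) - 3873094 = \frac{672617564662}{322366597} - 3873094 = - \frac{1247883515076456}{322366597}$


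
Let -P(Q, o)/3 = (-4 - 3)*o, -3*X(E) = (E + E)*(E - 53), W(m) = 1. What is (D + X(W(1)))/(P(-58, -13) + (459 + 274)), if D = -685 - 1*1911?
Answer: -1921/345 ≈ -5.5681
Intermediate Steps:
D = -2596 (D = -685 - 1911 = -2596)
X(E) = -2*E*(-53 + E)/3 (X(E) = -(E + E)*(E - 53)/3 = -2*E*(-53 + E)/3)
P(Q, o) = 21*o (P(Q, o) = -3*(-4 - 3)*o = -(-21)*o = 21*o)
(D + X(W(1)))/(P(-58, -13) + (459 + 274)) = (-2596 + (⅔)*1*(53 - 1*1))/(21*(-13) + (459 + 274)) = (-2596 + (⅔)*1*(53 - 1))/(-273 + 733) = (-2596 + (⅔)*1*52)/460 = (-2596 + 104/3)*(1/460) = -7684/3*1/460 = -1921/345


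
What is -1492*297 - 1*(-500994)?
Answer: 57870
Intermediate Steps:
-1492*297 - 1*(-500994) = -443124 + 500994 = 57870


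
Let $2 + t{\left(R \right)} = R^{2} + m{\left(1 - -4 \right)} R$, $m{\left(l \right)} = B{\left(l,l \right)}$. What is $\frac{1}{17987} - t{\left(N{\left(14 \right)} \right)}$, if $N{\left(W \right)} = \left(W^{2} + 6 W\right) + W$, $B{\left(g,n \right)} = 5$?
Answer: $- \frac{1581129247}{17987} \approx -87904.0$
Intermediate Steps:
$N{\left(W \right)} = W^{2} + 7 W$
$m{\left(l \right)} = 5$
$t{\left(R \right)} = -2 + R^{2} + 5 R$ ($t{\left(R \right)} = -2 + \left(R^{2} + 5 R\right) = -2 + R^{2} + 5 R$)
$\frac{1}{17987} - t{\left(N{\left(14 \right)} \right)} = \frac{1}{17987} - \left(-2 + \left(14 \left(7 + 14\right)\right)^{2} + 5 \cdot 14 \left(7 + 14\right)\right) = \frac{1}{17987} - \left(-2 + \left(14 \cdot 21\right)^{2} + 5 \cdot 14 \cdot 21\right) = \frac{1}{17987} - \left(-2 + 294^{2} + 5 \cdot 294\right) = \frac{1}{17987} - \left(-2 + 86436 + 1470\right) = \frac{1}{17987} - 87904 = - \frac{1581129247}{17987}$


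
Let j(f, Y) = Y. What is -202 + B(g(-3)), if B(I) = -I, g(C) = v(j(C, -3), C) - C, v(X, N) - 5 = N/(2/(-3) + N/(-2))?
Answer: -1032/5 ≈ -206.40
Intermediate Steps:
v(X, N) = 5 + N/(-⅔ - N/2) (v(X, N) = 5 + N/(2/(-3) + N/(-2)) = 5 + N/(2*(-⅓) + N*(-½)) = 5 + N/(-⅔ - N/2))
g(C) = -C + (20 + 9*C)/(4 + 3*C) (g(C) = (20 + 9*C)/(4 + 3*C) - C = -C + (20 + 9*C)/(4 + 3*C))
-202 + B(g(-3)) = -202 - (20 - 3*(-3)² + 5*(-3))/(4 + 3*(-3)) = -202 - (20 - 3*9 - 15)/(4 - 9) = -202 - (20 - 27 - 15)/(-5) = -202 - (-1)*(-22)/5 = -202 - 1*22/5 = -202 - 22/5 = -1032/5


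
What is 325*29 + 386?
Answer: 9811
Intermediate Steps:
325*29 + 386 = 9425 + 386 = 9811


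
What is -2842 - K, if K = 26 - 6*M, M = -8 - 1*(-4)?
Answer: -2892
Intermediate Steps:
M = -4 (M = -8 + 4 = -4)
K = 50 (K = 26 - 6*(-4) = 26 + 24 = 50)
-2842 - K = -2842 - 1*50 = -2842 - 50 = -2892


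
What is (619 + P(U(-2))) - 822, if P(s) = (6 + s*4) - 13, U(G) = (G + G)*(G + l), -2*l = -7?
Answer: -234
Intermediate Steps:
l = 7/2 (l = -1/2*(-7) = 7/2 ≈ 3.5000)
U(G) = 2*G*(7/2 + G) (U(G) = (G + G)*(G + 7/2) = (2*G)*(7/2 + G) = 2*G*(7/2 + G))
P(s) = -7 + 4*s (P(s) = (6 + 4*s) - 13 = -7 + 4*s)
(619 + P(U(-2))) - 822 = (619 + (-7 + 4*(-2*(7 + 2*(-2))))) - 822 = (619 + (-7 + 4*(-2*(7 - 4)))) - 822 = (619 + (-7 + 4*(-2*3))) - 822 = (619 + (-7 + 4*(-6))) - 822 = (619 + (-7 - 24)) - 822 = (619 - 31) - 822 = 588 - 822 = -234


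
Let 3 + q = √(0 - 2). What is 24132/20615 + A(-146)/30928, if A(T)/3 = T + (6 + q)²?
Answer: 737758041/637580720 + 9*I*√2/15464 ≈ 1.1571 + 0.00082307*I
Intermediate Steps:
q = -3 + I*√2 (q = -3 + √(0 - 2) = -3 + √(-2) = -3 + I*√2 ≈ -3.0 + 1.4142*I)
A(T) = 3*T + 3*(3 + I*√2)² (A(T) = 3*(T + (6 + (-3 + I*√2))²) = 3*(T + (3 + I*√2)²) = 3*T + 3*(3 + I*√2)²)
24132/20615 + A(-146)/30928 = 24132/20615 + (3*(-146) + 3*(3 + I*√2)²)/30928 = 24132*(1/20615) + (-438 + 3*(3 + I*√2)²)*(1/30928) = 24132/20615 + (-219/15464 + 3*(3 + I*√2)²/30928) = 368662563/318790360 + 3*(3 + I*√2)²/30928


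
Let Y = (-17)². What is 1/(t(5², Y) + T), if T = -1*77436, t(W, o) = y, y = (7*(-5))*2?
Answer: -1/77506 ≈ -1.2902e-5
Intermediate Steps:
y = -70 (y = -35*2 = -70)
Y = 289
t(W, o) = -70
T = -77436
1/(t(5², Y) + T) = 1/(-70 - 77436) = 1/(-77506) = -1/77506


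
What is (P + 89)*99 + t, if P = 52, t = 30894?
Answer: 44853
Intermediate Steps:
(P + 89)*99 + t = (52 + 89)*99 + 30894 = 141*99 + 30894 = 13959 + 30894 = 44853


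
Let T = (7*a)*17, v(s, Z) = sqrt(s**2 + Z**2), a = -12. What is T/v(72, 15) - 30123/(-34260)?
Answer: 10041/11420 - 476*sqrt(601)/601 ≈ -18.537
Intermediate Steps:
v(s, Z) = sqrt(Z**2 + s**2)
T = -1428 (T = (7*(-12))*17 = -84*17 = -1428)
T/v(72, 15) - 30123/(-34260) = -1428/sqrt(15**2 + 72**2) - 30123/(-34260) = -1428/sqrt(225 + 5184) - 30123*(-1/34260) = -1428*sqrt(601)/1803 + 10041/11420 = -476*sqrt(601)/601 + 10041/11420 = 10041/11420 - 476*sqrt(601)/601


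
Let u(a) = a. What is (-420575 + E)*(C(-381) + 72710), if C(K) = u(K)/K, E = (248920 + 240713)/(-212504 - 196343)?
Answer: -12502752185519838/408847 ≈ -3.0581e+10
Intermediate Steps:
E = -489633/408847 (E = 489633/(-408847) = 489633*(-1/408847) = -489633/408847 ≈ -1.1976)
C(K) = 1 (C(K) = K/K = 1)
(-420575 + E)*(C(-381) + 72710) = (-420575 - 489633/408847)*(1 + 72710) = -171951316658/408847*72711 = -12502752185519838/408847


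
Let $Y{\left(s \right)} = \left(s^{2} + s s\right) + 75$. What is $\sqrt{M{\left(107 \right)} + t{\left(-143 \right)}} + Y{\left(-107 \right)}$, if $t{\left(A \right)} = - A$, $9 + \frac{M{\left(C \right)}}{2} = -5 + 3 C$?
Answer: $22973 + \sqrt{757} \approx 23001.0$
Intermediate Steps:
$M{\left(C \right)} = -28 + 6 C$ ($M{\left(C \right)} = -18 + 2 \left(-5 + 3 C\right) = -18 + \left(-10 + 6 C\right) = -28 + 6 C$)
$Y{\left(s \right)} = 75 + 2 s^{2}$ ($Y{\left(s \right)} = \left(s^{2} + s^{2}\right) + 75 = 2 s^{2} + 75 = 75 + 2 s^{2}$)
$\sqrt{M{\left(107 \right)} + t{\left(-143 \right)}} + Y{\left(-107 \right)} = \sqrt{\left(-28 + 6 \cdot 107\right) - -143} + \left(75 + 2 \left(-107\right)^{2}\right) = \sqrt{\left(-28 + 642\right) + 143} + \left(75 + 2 \cdot 11449\right) = \sqrt{614 + 143} + \left(75 + 22898\right) = \sqrt{757} + 22973 = 22973 + \sqrt{757}$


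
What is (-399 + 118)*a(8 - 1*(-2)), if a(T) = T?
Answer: -2810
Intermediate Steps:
(-399 + 118)*a(8 - 1*(-2)) = (-399 + 118)*(8 - 1*(-2)) = -281*(8 + 2) = -281*10 = -2810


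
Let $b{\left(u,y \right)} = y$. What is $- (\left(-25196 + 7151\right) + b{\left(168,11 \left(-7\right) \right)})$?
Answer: $18122$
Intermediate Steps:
$- (\left(-25196 + 7151\right) + b{\left(168,11 \left(-7\right) \right)}) = - (\left(-25196 + 7151\right) + 11 \left(-7\right)) = - (-18045 - 77) = \left(-1\right) \left(-18122\right) = 18122$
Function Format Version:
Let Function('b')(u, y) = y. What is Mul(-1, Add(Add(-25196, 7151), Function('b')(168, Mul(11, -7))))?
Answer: 18122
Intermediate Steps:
Mul(-1, Add(Add(-25196, 7151), Function('b')(168, Mul(11, -7)))) = Mul(-1, Add(Add(-25196, 7151), Mul(11, -7))) = Mul(-1, Add(-18045, -77)) = Mul(-1, -18122) = 18122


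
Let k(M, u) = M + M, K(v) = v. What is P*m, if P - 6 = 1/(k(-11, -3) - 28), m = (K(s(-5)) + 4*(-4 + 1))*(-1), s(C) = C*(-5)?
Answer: -3887/50 ≈ -77.740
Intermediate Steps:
s(C) = -5*C
k(M, u) = 2*M
m = -13 (m = (-5*(-5) + 4*(-4 + 1))*(-1) = (25 + 4*(-3))*(-1) = (25 - 12)*(-1) = 13*(-1) = -13)
P = 299/50 (P = 6 + 1/(2*(-11) - 28) = 6 + 1/(-22 - 28) = 6 + 1/(-50) = 6 - 1/50 = 299/50 ≈ 5.9800)
P*m = (299/50)*(-13) = -3887/50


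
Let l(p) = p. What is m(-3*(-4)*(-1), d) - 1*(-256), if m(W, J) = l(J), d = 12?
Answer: 268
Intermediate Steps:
m(W, J) = J
m(-3*(-4)*(-1), d) - 1*(-256) = 12 - 1*(-256) = 12 + 256 = 268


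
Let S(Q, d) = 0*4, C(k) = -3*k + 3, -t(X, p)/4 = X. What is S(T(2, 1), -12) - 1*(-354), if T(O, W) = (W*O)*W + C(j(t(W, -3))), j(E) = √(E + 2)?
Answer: 354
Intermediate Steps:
t(X, p) = -4*X
j(E) = √(2 + E)
C(k) = 3 - 3*k
T(O, W) = 3 - 3*√(2 - 4*W) + O*W² (T(O, W) = (W*O)*W + (3 - 3*√(2 - 4*W)) = (O*W)*W + (3 - 3*√(2 - 4*W)) = O*W² + (3 - 3*√(2 - 4*W)) = 3 - 3*√(2 - 4*W) + O*W²)
S(Q, d) = 0
S(T(2, 1), -12) - 1*(-354) = 0 - 1*(-354) = 0 + 354 = 354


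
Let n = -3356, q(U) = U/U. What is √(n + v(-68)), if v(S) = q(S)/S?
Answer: I*√3879553/34 ≈ 57.931*I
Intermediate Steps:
q(U) = 1
v(S) = 1/S
√(n + v(-68)) = √(-3356 + 1/(-68)) = √(-3356 - 1/68) = √(-228209/68) = I*√3879553/34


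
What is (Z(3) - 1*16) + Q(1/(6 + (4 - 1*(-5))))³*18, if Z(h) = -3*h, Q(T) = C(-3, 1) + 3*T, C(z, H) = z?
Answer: -52517/125 ≈ -420.14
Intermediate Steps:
Q(T) = -3 + 3*T
(Z(3) - 1*16) + Q(1/(6 + (4 - 1*(-5))))³*18 = (-3*3 - 1*16) + (-3 + 3/(6 + (4 - 1*(-5))))³*18 = (-9 - 16) + (-3 + 3/(6 + (4 + 5)))³*18 = -25 + (-3 + 3/(6 + 9))³*18 = -25 + (-3 + 3/15)³*18 = -25 + (-3 + 3*(1/15))³*18 = -25 + (-3 + ⅕)³*18 = -25 + (-14/5)³*18 = -25 - 2744/125*18 = -25 - 49392/125 = -52517/125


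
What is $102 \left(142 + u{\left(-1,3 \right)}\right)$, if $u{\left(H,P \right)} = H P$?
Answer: $14178$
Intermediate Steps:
$102 \left(142 + u{\left(-1,3 \right)}\right) = 102 \left(142 - 3\right) = 102 \cdot 139 = 14178$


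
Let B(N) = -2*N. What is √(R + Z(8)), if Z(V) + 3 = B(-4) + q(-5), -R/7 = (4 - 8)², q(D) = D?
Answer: 4*I*√7 ≈ 10.583*I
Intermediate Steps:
R = -112 (R = -7*(4 - 8)² = -7*(-4)² = -7*16 = -112)
Z(V) = 0 (Z(V) = -3 + (-2*(-4) - 5) = -3 + (8 - 5) = -3 + 3 = 0)
√(R + Z(8)) = √(-112 + 0) = √(-112) = 4*I*√7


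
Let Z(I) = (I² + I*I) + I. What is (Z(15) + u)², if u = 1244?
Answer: 2920681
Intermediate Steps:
Z(I) = I + 2*I² (Z(I) = (I² + I²) + I = 2*I² + I = I + 2*I²)
(Z(15) + u)² = (15*(1 + 2*15) + 1244)² = (15*(1 + 30) + 1244)² = (15*31 + 1244)² = (465 + 1244)² = 1709² = 2920681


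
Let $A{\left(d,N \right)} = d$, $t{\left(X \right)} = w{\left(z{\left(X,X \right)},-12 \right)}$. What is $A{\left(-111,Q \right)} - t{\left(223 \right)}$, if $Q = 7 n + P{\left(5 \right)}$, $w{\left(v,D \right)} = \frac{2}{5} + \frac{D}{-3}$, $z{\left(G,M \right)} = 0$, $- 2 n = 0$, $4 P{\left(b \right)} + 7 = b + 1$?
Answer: $- \frac{577}{5} \approx -115.4$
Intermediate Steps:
$P{\left(b \right)} = - \frac{3}{2} + \frac{b}{4}$ ($P{\left(b \right)} = - \frac{7}{4} + \frac{b + 1}{4} = - \frac{7}{4} + \frac{1 + b}{4} = - \frac{7}{4} + \left(\frac{1}{4} + \frac{b}{4}\right) = - \frac{3}{2} + \frac{b}{4}$)
$n = 0$ ($n = \left(- \frac{1}{2}\right) 0 = 0$)
$w{\left(v,D \right)} = \frac{2}{5} - \frac{D}{3}$ ($w{\left(v,D \right)} = 2 \cdot \frac{1}{5} + D \left(- \frac{1}{3}\right) = \frac{2}{5} - \frac{D}{3}$)
$t{\left(X \right)} = \frac{22}{5}$ ($t{\left(X \right)} = \frac{2}{5} - -4 = \frac{2}{5} + 4 = \frac{22}{5}$)
$Q = - \frac{1}{4}$ ($Q = 7 \cdot 0 + \left(- \frac{3}{2} + \frac{1}{4} \cdot 5\right) = 0 + \left(- \frac{3}{2} + \frac{5}{4}\right) = 0 - \frac{1}{4} = - \frac{1}{4} \approx -0.25$)
$A{\left(-111,Q \right)} - t{\left(223 \right)} = -111 - \frac{22}{5} = - \frac{577}{5}$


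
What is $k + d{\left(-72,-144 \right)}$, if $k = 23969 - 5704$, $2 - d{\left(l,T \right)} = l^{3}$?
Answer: $391515$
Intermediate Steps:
$d{\left(l,T \right)} = 2 - l^{3}$
$k = 18265$ ($k = 23969 - 5704 = 18265$)
$k + d{\left(-72,-144 \right)} = 18265 + \left(2 - \left(-72\right)^{3}\right) = 18265 + \left(2 - -373248\right) = 18265 + \left(2 + 373248\right) = 18265 + 373250 = 391515$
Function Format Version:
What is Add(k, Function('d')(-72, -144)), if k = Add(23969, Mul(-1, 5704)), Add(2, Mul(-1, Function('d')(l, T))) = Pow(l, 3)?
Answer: 391515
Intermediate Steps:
Function('d')(l, T) = Add(2, Mul(-1, Pow(l, 3)))
k = 18265 (k = Add(23969, -5704) = 18265)
Add(k, Function('d')(-72, -144)) = Add(18265, Add(2, Mul(-1, Pow(-72, 3)))) = Add(18265, Add(2, Mul(-1, -373248))) = Add(18265, Add(2, 373248)) = Add(18265, 373250) = 391515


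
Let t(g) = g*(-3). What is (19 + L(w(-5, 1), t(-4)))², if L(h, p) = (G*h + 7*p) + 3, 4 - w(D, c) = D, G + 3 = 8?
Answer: 22801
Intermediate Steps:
G = 5 (G = -3 + 8 = 5)
w(D, c) = 4 - D
t(g) = -3*g
L(h, p) = 3 + 5*h + 7*p (L(h, p) = (5*h + 7*p) + 3 = 3 + 5*h + 7*p)
(19 + L(w(-5, 1), t(-4)))² = (19 + (3 + 5*(4 - 1*(-5)) + 7*(-3*(-4))))² = (19 + (3 + 5*(4 + 5) + 7*12))² = (19 + (3 + 5*9 + 84))² = (19 + (3 + 45 + 84))² = (19 + 132)² = 151² = 22801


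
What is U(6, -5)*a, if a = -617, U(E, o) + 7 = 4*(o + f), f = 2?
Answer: 11723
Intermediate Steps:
U(E, o) = 1 + 4*o (U(E, o) = -7 + 4*(o + 2) = -7 + 4*(2 + o) = -7 + (8 + 4*o) = 1 + 4*o)
U(6, -5)*a = (1 + 4*(-5))*(-617) = (1 - 20)*(-617) = -19*(-617) = 11723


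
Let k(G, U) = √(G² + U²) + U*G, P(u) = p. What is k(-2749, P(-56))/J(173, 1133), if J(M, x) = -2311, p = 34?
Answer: 93466/2311 - √7558157/2311 ≈ 39.254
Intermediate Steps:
P(u) = 34
k(G, U) = √(G² + U²) + G*U
k(-2749, P(-56))/J(173, 1133) = (√((-2749)² + 34²) - 2749*34)/(-2311) = (√(7557001 + 1156) - 93466)*(-1/2311) = (√7558157 - 93466)*(-1/2311) = (-93466 + √7558157)*(-1/2311) = 93466/2311 - √7558157/2311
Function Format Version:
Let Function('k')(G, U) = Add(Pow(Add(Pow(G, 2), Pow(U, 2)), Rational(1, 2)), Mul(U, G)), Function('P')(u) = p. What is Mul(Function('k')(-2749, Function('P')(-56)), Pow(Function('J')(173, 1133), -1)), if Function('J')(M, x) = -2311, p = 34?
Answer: Add(Rational(93466, 2311), Mul(Rational(-1, 2311), Pow(7558157, Rational(1, 2)))) ≈ 39.254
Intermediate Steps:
Function('P')(u) = 34
Function('k')(G, U) = Add(Pow(Add(Pow(G, 2), Pow(U, 2)), Rational(1, 2)), Mul(G, U))
Mul(Function('k')(-2749, Function('P')(-56)), Pow(Function('J')(173, 1133), -1)) = Mul(Add(Pow(Add(Pow(-2749, 2), Pow(34, 2)), Rational(1, 2)), Mul(-2749, 34)), Pow(-2311, -1)) = Mul(Add(Pow(Add(7557001, 1156), Rational(1, 2)), -93466), Rational(-1, 2311)) = Mul(Add(Pow(7558157, Rational(1, 2)), -93466), Rational(-1, 2311)) = Mul(Add(-93466, Pow(7558157, Rational(1, 2))), Rational(-1, 2311)) = Add(Rational(93466, 2311), Mul(Rational(-1, 2311), Pow(7558157, Rational(1, 2))))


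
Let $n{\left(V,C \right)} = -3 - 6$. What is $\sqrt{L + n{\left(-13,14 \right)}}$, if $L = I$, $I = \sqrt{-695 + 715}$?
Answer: $\sqrt{-9 + 2 \sqrt{5}} \approx 2.1279 i$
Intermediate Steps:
$I = 2 \sqrt{5}$ ($I = \sqrt{20} = 2 \sqrt{5} \approx 4.4721$)
$L = 2 \sqrt{5} \approx 4.4721$
$n{\left(V,C \right)} = -9$ ($n{\left(V,C \right)} = -3 - 6 = -9$)
$\sqrt{L + n{\left(-13,14 \right)}} = \sqrt{2 \sqrt{5} - 9} = \sqrt{-9 + 2 \sqrt{5}}$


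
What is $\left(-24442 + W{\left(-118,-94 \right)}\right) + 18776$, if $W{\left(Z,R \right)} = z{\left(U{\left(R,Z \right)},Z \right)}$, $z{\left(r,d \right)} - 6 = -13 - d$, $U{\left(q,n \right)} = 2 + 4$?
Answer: $-5555$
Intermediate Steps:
$U{\left(q,n \right)} = 6$
$z{\left(r,d \right)} = -7 - d$ ($z{\left(r,d \right)} = 6 - \left(13 + d\right) = -7 - d$)
$W{\left(Z,R \right)} = -7 - Z$
$\left(-24442 + W{\left(-118,-94 \right)}\right) + 18776 = \left(-24442 - -111\right) + 18776 = \left(-24442 + \left(-7 + 118\right)\right) + 18776 = \left(-24442 + 111\right) + 18776 = -24331 + 18776 = -5555$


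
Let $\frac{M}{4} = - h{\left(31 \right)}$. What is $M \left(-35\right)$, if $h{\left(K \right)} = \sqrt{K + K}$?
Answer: $140 \sqrt{62} \approx 1102.4$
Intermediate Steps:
$h{\left(K \right)} = \sqrt{2} \sqrt{K}$ ($h{\left(K \right)} = \sqrt{2 K} = \sqrt{2} \sqrt{K}$)
$M = - 4 \sqrt{62}$ ($M = 4 \left(- \sqrt{2} \sqrt{31}\right) = 4 \left(- \sqrt{62}\right) = - 4 \sqrt{62} \approx -31.496$)
$M \left(-35\right) = - 4 \sqrt{62} \left(-35\right) = 140 \sqrt{62}$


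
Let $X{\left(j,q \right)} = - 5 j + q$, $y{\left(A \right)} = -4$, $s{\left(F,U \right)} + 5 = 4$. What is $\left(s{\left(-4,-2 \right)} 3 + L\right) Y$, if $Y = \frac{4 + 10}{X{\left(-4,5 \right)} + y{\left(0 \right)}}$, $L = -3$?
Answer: $-4$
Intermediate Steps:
$s{\left(F,U \right)} = -1$ ($s{\left(F,U \right)} = -5 + 4 = -1$)
$X{\left(j,q \right)} = q - 5 j$
$Y = \frac{2}{3}$ ($Y = \frac{4 + 10}{\left(5 - -20\right) - 4} = \frac{14}{\left(5 + 20\right) - 4} = \frac{14}{25 - 4} = \frac{14}{21} = 14 \cdot \frac{1}{21} = \frac{2}{3} \approx 0.66667$)
$\left(s{\left(-4,-2 \right)} 3 + L\right) Y = \left(\left(-1\right) 3 - 3\right) \frac{2}{3} = \left(-3 - 3\right) \frac{2}{3} = \left(-6\right) \frac{2}{3} = -4$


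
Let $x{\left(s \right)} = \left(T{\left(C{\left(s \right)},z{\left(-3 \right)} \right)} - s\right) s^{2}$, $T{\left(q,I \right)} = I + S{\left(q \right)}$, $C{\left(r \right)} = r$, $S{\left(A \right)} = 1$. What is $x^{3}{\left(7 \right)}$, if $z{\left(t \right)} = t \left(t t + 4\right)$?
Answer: $-10720765125$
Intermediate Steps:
$z{\left(t \right)} = t \left(4 + t^{2}\right)$ ($z{\left(t \right)} = t \left(t^{2} + 4\right) = t \left(4 + t^{2}\right)$)
$T{\left(q,I \right)} = 1 + I$ ($T{\left(q,I \right)} = I + 1 = 1 + I$)
$x{\left(s \right)} = s^{2} \left(-38 - s\right)$ ($x{\left(s \right)} = \left(\left(1 - 3 \left(4 + \left(-3\right)^{2}\right)\right) - s\right) s^{2} = \left(\left(1 - 3 \left(4 + 9\right)\right) - s\right) s^{2} = \left(\left(1 - 39\right) - s\right) s^{2} = \left(-38 - s\right) s^{2} = s^{2} \left(-38 - s\right)$)
$x^{3}{\left(7 \right)} = \left(7^{2} \left(-38 - 7\right)\right)^{3} = \left(49 \left(-38 - 7\right)\right)^{3} = \left(49 \left(-45\right)\right)^{3} = \left(-2205\right)^{3} = -10720765125$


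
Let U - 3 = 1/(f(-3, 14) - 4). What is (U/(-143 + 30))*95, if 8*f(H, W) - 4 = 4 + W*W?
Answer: -12445/4859 ≈ -2.5612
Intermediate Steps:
f(H, W) = 1 + W²/8 (f(H, W) = ½ + (4 + W*W)/8 = ½ + (4 + W²)/8 = ½ + (½ + W²/8) = 1 + W²/8)
U = 131/43 (U = 3 + 1/((1 + (⅛)*14²) - 4) = 3 + 1/((1 + (⅛)*196) - 4) = 3 + 1/((1 + 49/2) - 4) = 3 + 1/(51/2 - 4) = 3 + 1/(43/2) = 3 + 2/43 = 131/43 ≈ 3.0465)
(U/(-143 + 30))*95 = (131/(43*(-143 + 30)))*95 = ((131/43)/(-113))*95 = ((131/43)*(-1/113))*95 = -131/4859*95 = -12445/4859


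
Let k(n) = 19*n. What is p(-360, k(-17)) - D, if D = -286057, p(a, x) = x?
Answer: 285734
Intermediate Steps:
p(-360, k(-17)) - D = 19*(-17) - 1*(-286057) = -323 + 286057 = 285734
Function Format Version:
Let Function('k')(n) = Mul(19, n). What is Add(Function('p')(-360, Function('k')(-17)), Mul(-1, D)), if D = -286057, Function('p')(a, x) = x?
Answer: 285734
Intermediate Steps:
Add(Function('p')(-360, Function('k')(-17)), Mul(-1, D)) = Add(Mul(19, -17), Mul(-1, -286057)) = Add(-323, 286057) = 285734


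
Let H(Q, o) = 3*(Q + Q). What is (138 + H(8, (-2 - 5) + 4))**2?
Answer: 34596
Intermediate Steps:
H(Q, o) = 6*Q (H(Q, o) = 3*(2*Q) = 6*Q)
(138 + H(8, (-2 - 5) + 4))**2 = (138 + 6*8)**2 = (138 + 48)**2 = 186**2 = 34596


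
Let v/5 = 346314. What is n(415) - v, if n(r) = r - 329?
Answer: -1731484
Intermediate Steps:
v = 1731570 (v = 5*346314 = 1731570)
n(r) = -329 + r
n(415) - v = (-329 + 415) - 1*1731570 = 86 - 1731570 = -1731484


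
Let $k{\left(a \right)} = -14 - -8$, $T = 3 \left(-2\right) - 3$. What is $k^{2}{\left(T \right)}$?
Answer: $36$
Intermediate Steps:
$T = -9$ ($T = -6 - 3 = -9$)
$k{\left(a \right)} = -6$ ($k{\left(a \right)} = -14 + 8 = -6$)
$k^{2}{\left(T \right)} = \left(-6\right)^{2} = 36$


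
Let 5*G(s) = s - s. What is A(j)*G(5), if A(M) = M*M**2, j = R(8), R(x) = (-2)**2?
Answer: 0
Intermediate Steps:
R(x) = 4
j = 4
A(M) = M**3
G(s) = 0 (G(s) = (s - s)/5 = (1/5)*0 = 0)
A(j)*G(5) = 4**3*0 = 64*0 = 0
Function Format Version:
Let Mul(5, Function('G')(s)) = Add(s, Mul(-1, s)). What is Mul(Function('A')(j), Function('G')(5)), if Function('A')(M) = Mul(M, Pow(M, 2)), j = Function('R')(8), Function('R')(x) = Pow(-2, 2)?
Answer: 0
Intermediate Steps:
Function('R')(x) = 4
j = 4
Function('A')(M) = Pow(M, 3)
Function('G')(s) = 0 (Function('G')(s) = Mul(Rational(1, 5), Add(s, Mul(-1, s))) = Mul(Rational(1, 5), 0) = 0)
Mul(Function('A')(j), Function('G')(5)) = Mul(Pow(4, 3), 0) = Mul(64, 0) = 0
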